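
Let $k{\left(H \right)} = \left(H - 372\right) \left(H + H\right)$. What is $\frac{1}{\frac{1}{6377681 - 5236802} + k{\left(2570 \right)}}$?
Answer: $\frac{1140879}{12889331495881} \approx 8.8513 \cdot 10^{-8}$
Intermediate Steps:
$k{\left(H \right)} = 2 H \left(-372 + H\right)$ ($k{\left(H \right)} = \left(-372 + H\right) 2 H = 2 H \left(-372 + H\right)$)
$\frac{1}{\frac{1}{6377681 - 5236802} + k{\left(2570 \right)}} = \frac{1}{\frac{1}{6377681 - 5236802} + 2 \cdot 2570 \left(-372 + 2570\right)} = \frac{1}{\frac{1}{1140879} + 2 \cdot 2570 \cdot 2198} = \frac{1}{\frac{1}{1140879} + 11297720} = \frac{1}{\frac{12889331495881}{1140879}} = \frac{1140879}{12889331495881}$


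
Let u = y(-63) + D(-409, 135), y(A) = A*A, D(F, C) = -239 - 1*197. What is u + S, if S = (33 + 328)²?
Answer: 133854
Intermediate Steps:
D(F, C) = -436 (D(F, C) = -239 - 197 = -436)
S = 130321 (S = 361² = 130321)
y(A) = A²
u = 3533 (u = (-63)² - 436 = 3969 - 436 = 3533)
u + S = 3533 + 130321 = 133854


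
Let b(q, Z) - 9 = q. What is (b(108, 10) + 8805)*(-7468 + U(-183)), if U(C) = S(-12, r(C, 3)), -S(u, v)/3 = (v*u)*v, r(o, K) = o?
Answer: 10689769392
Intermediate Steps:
S(u, v) = -3*u*v**2 (S(u, v) = -3*v*u*v = -3*u*v*v = -3*u*v**2)
U(C) = 36*C**2 (U(C) = -3*(-12)*C**2 = 36*C**2)
b(q, Z) = 9 + q
(b(108, 10) + 8805)*(-7468 + U(-183)) = ((9 + 108) + 8805)*(-7468 + 36*(-183)**2) = (117 + 8805)*(-7468 + 36*33489) = 8922*(-7468 + 1205604) = 8922*1198136 = 10689769392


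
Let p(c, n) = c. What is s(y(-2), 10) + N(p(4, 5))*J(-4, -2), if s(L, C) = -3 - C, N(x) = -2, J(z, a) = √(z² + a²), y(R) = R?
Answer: -13 - 4*√5 ≈ -21.944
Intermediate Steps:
J(z, a) = √(a² + z²)
s(y(-2), 10) + N(p(4, 5))*J(-4, -2) = (-3 - 1*10) - 2*√((-2)² + (-4)²) = (-3 - 10) - 2*√(4 + 16) = -13 - 4*√5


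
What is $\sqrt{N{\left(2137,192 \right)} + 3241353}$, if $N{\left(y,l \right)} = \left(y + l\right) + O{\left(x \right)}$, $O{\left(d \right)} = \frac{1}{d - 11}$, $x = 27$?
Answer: $\frac{\sqrt{51898913}}{4} \approx 1801.0$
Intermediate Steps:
$O{\left(d \right)} = \frac{1}{-11 + d}$
$N{\left(y,l \right)} = \frac{1}{16} + l + y$ ($N{\left(y,l \right)} = \left(y + l\right) + \frac{1}{-11 + 27} = \left(l + y\right) + \frac{1}{16} = \frac{1}{16} + l + y$)
$\sqrt{N{\left(2137,192 \right)} + 3241353} = \sqrt{\left(\frac{1}{16} + 192 + 2137\right) + 3241353} = \sqrt{\frac{37265}{16} + 3241353} = \sqrt{\frac{51898913}{16}} = \frac{\sqrt{51898913}}{4}$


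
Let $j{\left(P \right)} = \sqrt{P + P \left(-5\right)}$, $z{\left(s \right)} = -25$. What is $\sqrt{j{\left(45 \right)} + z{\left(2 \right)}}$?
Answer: $\sqrt{-25 + 6 i \sqrt{5}} \approx 1.2986 + 5.1659 i$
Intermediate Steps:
$j{\left(P \right)} = 2 \sqrt{- P}$ ($j{\left(P \right)} = \sqrt{P - 5 P} = \sqrt{- 4 P} = 2 \sqrt{- P}$)
$\sqrt{j{\left(45 \right)} + z{\left(2 \right)}} = \sqrt{2 \sqrt{\left(-1\right) 45} - 25} = \sqrt{2 \sqrt{-45} - 25} = \sqrt{2 \cdot 3 i \sqrt{5} - 25} = \sqrt{6 i \sqrt{5} - 25} = \sqrt{-25 + 6 i \sqrt{5}}$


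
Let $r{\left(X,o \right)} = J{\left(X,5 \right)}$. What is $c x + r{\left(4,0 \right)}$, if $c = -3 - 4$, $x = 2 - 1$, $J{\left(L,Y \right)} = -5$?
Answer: $-12$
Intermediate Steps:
$r{\left(X,o \right)} = -5$
$x = 1$ ($x = 2 - 1 = 1$)
$c = -7$ ($c = -3 - 4 = -7$)
$c x + r{\left(4,0 \right)} = \left(-7\right) 1 - 5 = -7 - 5 = -12$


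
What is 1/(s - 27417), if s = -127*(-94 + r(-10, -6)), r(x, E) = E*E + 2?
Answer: -1/20305 ≈ -4.9249e-5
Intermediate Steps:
r(x, E) = 2 + E² (r(x, E) = E² + 2 = 2 + E²)
s = 7112 (s = -127*(-94 + (2 + (-6)²)) = -127*(-94 + (2 + 36)) = -127*(-94 + 38) = -127*(-56) = 7112)
1/(s - 27417) = 1/(7112 - 27417) = 1/(-20305) = -1/20305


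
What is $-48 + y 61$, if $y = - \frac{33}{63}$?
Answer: $- \frac{1679}{21} \approx -79.952$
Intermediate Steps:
$y = - \frac{11}{21}$ ($y = \left(-33\right) \frac{1}{63} = - \frac{11}{21} \approx -0.52381$)
$-48 + y 61 = -48 - \frac{671}{21} = - \frac{1679}{21}$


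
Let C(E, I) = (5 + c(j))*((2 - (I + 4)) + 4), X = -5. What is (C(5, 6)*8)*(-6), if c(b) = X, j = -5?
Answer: 0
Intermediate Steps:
c(b) = -5
C(E, I) = 0 (C(E, I) = (5 - 5)*((2 - (I + 4)) + 4) = 0*((2 - (4 + I)) + 4) = 0*((2 + (-4 - I)) + 4) = 0*((-2 - I) + 4) = 0*(2 - I) = 0)
(C(5, 6)*8)*(-6) = (0*8)*(-6) = 0*(-6) = 0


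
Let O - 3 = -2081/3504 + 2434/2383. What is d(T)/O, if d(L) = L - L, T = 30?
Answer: 0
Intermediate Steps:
d(L) = 0
O = 28619809/8350032 (O = 3 + (-2081/3504 + 2434/2383) = 3 + 3569713/8350032 = 28619809/8350032 ≈ 3.4275)
d(T)/O = 0/(28619809/8350032) = 0*(8350032/28619809) = 0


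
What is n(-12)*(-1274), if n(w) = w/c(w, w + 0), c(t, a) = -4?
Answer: -3822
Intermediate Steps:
n(w) = -w/4 (n(w) = w/(-4) = w*(-¼) = -w/4)
n(-12)*(-1274) = -¼*(-12)*(-1274) = 3*(-1274) = -3822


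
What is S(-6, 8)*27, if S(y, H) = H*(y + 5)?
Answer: -216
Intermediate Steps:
S(y, H) = H*(5 + y)
S(-6, 8)*27 = (8*(5 - 6))*27 = (8*(-1))*27 = -8*27 = -216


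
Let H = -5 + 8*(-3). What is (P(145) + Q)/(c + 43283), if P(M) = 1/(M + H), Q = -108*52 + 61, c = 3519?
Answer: -644379/5429032 ≈ -0.11869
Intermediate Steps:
H = -29 (H = -5 - 24 = -29)
Q = -5555 (Q = -5616 + 61 = -5555)
P(M) = 1/(-29 + M) (P(M) = 1/(M - 29) = 1/(-29 + M))
(P(145) + Q)/(c + 43283) = (1/(-29 + 145) - 5555)/(3519 + 43283) = (1/116 - 5555)/46802 = (1/116 - 5555)*(1/46802) = -644379/116*1/46802 = -644379/5429032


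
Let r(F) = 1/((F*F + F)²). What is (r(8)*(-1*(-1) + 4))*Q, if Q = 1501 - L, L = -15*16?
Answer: 8705/5184 ≈ 1.6792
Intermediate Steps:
L = -240
Q = 1741 (Q = 1501 - 1*(-240) = 1501 + 240 = 1741)
r(F) = (F + F²)⁻² (r(F) = 1/((F² + F)²) = 1/((F + F²)²) = (F + F²)⁻²)
(r(8)*(-1*(-1) + 4))*Q = ((1/(8²*(1 + 8)²))*(-1*(-1) + 4))*1741 = (((1/64)/9²)*(1 + 4))*1741 = (((1/64)*(1/81))*5)*1741 = ((1/5184)*5)*1741 = (5/5184)*1741 = 8705/5184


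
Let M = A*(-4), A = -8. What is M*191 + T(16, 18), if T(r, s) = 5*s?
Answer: 6202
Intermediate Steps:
M = 32 (M = -8*(-4) = 32)
M*191 + T(16, 18) = 32*191 + 5*18 = 6112 + 90 = 6202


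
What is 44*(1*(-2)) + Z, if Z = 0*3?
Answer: -88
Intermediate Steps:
Z = 0
44*(1*(-2)) + Z = 44*(1*(-2)) + 0 = 44*(-2) + 0 = -88 + 0 = -88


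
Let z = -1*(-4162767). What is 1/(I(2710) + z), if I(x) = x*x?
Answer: 1/11506867 ≈ 8.6905e-8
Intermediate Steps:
I(x) = x²
z = 4162767
1/(I(2710) + z) = 1/(2710² + 4162767) = 1/(7344100 + 4162767) = 1/11506867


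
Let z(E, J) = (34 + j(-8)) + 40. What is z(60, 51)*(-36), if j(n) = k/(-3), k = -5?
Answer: -2724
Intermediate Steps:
j(n) = 5/3 (j(n) = -5/(-3) = -5*(-⅓) = 5/3)
z(E, J) = 227/3 (z(E, J) = (34 + 5/3) + 40 = 107/3 + 40 = 227/3)
z(60, 51)*(-36) = (227/3)*(-36) = -2724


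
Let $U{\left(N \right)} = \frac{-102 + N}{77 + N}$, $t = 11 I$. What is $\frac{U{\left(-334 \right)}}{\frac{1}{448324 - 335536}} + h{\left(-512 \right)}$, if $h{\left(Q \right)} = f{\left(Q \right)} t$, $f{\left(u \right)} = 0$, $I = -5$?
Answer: $\frac{49175568}{257} \approx 1.9134 \cdot 10^{5}$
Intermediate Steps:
$t = -55$ ($t = 11 \left(-5\right) = -55$)
$h{\left(Q \right)} = 0$ ($h{\left(Q \right)} = 0 \left(-55\right) = 0$)
$U{\left(N \right)} = \frac{-102 + N}{77 + N}$
$\frac{U{\left(-334 \right)}}{\frac{1}{448324 - 335536}} + h{\left(-512 \right)} = \frac{\frac{1}{77 - 334} \left(-102 - 334\right)}{\frac{1}{448324 - 335536}} + 0 = \frac{\frac{1}{-257} \left(-436\right)}{\frac{1}{112788}} + 0 = \left(- \frac{1}{257}\right) \left(-436\right) \frac{1}{\frac{1}{112788}} + 0 = \frac{436}{257} \cdot 112788 + 0 = \frac{49175568}{257} + 0 = \frac{49175568}{257}$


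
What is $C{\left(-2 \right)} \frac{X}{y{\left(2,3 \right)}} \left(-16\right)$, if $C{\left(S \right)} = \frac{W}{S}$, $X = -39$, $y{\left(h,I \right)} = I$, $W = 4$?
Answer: $-416$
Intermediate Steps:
$C{\left(S \right)} = \frac{4}{S}$
$C{\left(-2 \right)} \frac{X}{y{\left(2,3 \right)}} \left(-16\right) = \frac{4}{-2} \left(- \frac{39}{3}\right) \left(-16\right) = 4 \left(- \frac{1}{2}\right) \left(\left(-39\right) \frac{1}{3}\right) \left(-16\right) = \left(-2\right) \left(-13\right) \left(-16\right) = 26 \left(-16\right) = -416$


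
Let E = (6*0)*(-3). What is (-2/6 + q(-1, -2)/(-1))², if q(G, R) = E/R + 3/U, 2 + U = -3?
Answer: 16/225 ≈ 0.071111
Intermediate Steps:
U = -5 (U = -2 - 3 = -5)
E = 0 (E = 0*(-3) = 0)
q(G, R) = -⅗ (q(G, R) = 0/R + 3/(-5) = 0 + 3*(-⅕) = 0 - ⅗ = -⅗)
(-2/6 + q(-1, -2)/(-1))² = (-2/6 - ⅗/(-1))² = (-2*⅙ - ⅗*(-1))² = (-⅓ + ⅗)² = (4/15)² = 16/225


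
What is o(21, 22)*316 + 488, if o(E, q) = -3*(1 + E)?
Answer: -20368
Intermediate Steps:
o(E, q) = -3 - 3*E
o(21, 22)*316 + 488 = (-3 - 3*21)*316 + 488 = (-3 - 63)*316 + 488 = -66*316 + 488 = -20856 + 488 = -20368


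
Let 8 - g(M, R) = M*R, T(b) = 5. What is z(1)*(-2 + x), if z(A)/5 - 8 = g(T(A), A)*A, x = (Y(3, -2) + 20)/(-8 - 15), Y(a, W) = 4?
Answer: -3850/23 ≈ -167.39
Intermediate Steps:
g(M, R) = 8 - M*R
x = -24/23 (x = (4 + 20)/(-8 - 15) = 24/(-23) = 24*(-1/23) = -24/23 ≈ -1.0435)
z(A) = 40 + 5*A*(8 - 5*A) (z(A) = 40 + 5*((8 - 1*5*A)*A) = 40 + 5*((8 - 5*A)*A) = 40 + 5*(A*(8 - 5*A)) = 40 + 5*A*(8 - 5*A))
z(1)*(-2 + x) = (40 - 5*1*(-8 + 5*1))*(-2 - 24/23) = (40 - 5*1*(-8 + 5))*(-70/23) = (40 - 5*1*(-3))*(-70/23) = (40 + 15)*(-70/23) = 55*(-70/23) = -3850/23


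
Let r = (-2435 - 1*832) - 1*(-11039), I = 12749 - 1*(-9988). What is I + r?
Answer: 30509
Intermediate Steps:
I = 22737 (I = 12749 + 9988 = 22737)
r = 7772 (r = (-2435 - 832) + 11039 = -3267 + 11039 = 7772)
I + r = 22737 + 7772 = 30509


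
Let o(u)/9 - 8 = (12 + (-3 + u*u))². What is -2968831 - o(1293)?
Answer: -25155985518379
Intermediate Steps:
o(u) = 72 + 9*(9 + u²)² (o(u) = 72 + 9*(12 + (-3 + u*u))² = 72 + 9*(12 + (-3 + u²))² = 72 + 9*(9 + u²)²)
-2968831 - o(1293) = -2968831 - (72 + 9*(9 + 1293²)²) = -2968831 - (72 + 9*(9 + 1671849)²) = -2968831 - (72 + 9*1671858²) = -2968831 - (72 + 9*2795109172164) = -2968831 - (72 + 25155982549476) = -2968831 - 1*25155982549548 = -2968831 - 25155982549548 = -25155985518379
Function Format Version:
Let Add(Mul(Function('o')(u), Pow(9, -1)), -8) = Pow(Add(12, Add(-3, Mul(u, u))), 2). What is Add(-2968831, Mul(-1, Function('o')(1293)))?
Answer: -25155985518379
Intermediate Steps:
Function('o')(u) = Add(72, Mul(9, Pow(Add(9, Pow(u, 2)), 2))) (Function('o')(u) = Add(72, Mul(9, Pow(Add(12, Add(-3, Mul(u, u))), 2))) = Add(72, Mul(9, Pow(Add(12, Add(-3, Pow(u, 2))), 2))) = Add(72, Mul(9, Pow(Add(9, Pow(u, 2)), 2))))
Add(-2968831, Mul(-1, Function('o')(1293))) = Add(-2968831, Mul(-1, Add(72, Mul(9, Pow(Add(9, Pow(1293, 2)), 2))))) = Add(-2968831, Mul(-1, Add(72, Mul(9, Pow(Add(9, 1671849), 2))))) = Add(-2968831, Mul(-1, Add(72, Mul(9, Pow(1671858, 2))))) = Add(-2968831, Mul(-1, Add(72, Mul(9, 2795109172164)))) = Add(-2968831, Mul(-1, Add(72, 25155982549476))) = Add(-2968831, Mul(-1, 25155982549548)) = Add(-2968831, -25155982549548) = -25155985518379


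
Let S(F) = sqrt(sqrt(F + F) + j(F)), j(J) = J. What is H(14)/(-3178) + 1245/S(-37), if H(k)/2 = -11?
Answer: 11/1589 + 1245/sqrt(-37 + I*sqrt(74)) ≈ 23.029 - 200.68*I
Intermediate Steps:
H(k) = -22 (H(k) = 2*(-11) = -22)
S(F) = sqrt(F + sqrt(2)*sqrt(F)) (S(F) = sqrt(sqrt(F + F) + F) = sqrt(sqrt(2*F) + F) = sqrt(sqrt(2)*sqrt(F) + F) = sqrt(F + sqrt(2)*sqrt(F)))
H(14)/(-3178) + 1245/S(-37) = -22/(-3178) + 1245/(sqrt(-37 + sqrt(2)*sqrt(-37))) = -22*(-1/3178) + 1245/(sqrt(-37 + sqrt(2)*(I*sqrt(37)))) = 11/1589 + 1245/(sqrt(-37 + I*sqrt(74))) = 11/1589 + 1245/sqrt(-37 + I*sqrt(74))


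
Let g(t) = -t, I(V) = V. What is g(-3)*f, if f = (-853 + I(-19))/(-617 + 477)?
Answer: 654/35 ≈ 18.686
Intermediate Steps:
f = 218/35 (f = (-853 - 19)/(-617 + 477) = -872/(-140) = -872*(-1/140) = 218/35 ≈ 6.2286)
g(-3)*f = -1*(-3)*(218/35) = 3*(218/35) = 654/35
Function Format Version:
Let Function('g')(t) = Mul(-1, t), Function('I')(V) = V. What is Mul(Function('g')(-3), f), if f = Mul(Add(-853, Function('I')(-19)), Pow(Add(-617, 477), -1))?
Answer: Rational(654, 35) ≈ 18.686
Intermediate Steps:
f = Rational(218, 35) (f = Mul(Add(-853, -19), Pow(Add(-617, 477), -1)) = Mul(-872, Pow(-140, -1)) = Mul(-872, Rational(-1, 140)) = Rational(218, 35) ≈ 6.2286)
Mul(Function('g')(-3), f) = Mul(Mul(-1, -3), Rational(218, 35)) = Mul(3, Rational(218, 35)) = Rational(654, 35)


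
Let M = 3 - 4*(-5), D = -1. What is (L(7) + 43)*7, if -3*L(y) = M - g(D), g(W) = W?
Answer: 245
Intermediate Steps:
M = 23 (M = 3 + 20 = 23)
L(y) = -8 (L(y) = -(23 - 1*(-1))/3 = -(23 + 1)/3 = -1/3*24 = -8)
(L(7) + 43)*7 = (-8 + 43)*7 = 35*7 = 245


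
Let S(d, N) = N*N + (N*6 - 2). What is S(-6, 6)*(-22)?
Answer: -1540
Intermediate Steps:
S(d, N) = -2 + N² + 6*N (S(d, N) = N² + (6*N - 2) = N² + (-2 + 6*N) = -2 + N² + 6*N)
S(-6, 6)*(-22) = (-2 + 6² + 6*6)*(-22) = (-2 + 36 + 36)*(-22) = 70*(-22) = -1540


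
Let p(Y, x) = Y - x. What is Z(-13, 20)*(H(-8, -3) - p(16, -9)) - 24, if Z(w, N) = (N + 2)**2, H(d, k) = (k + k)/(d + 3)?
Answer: -57716/5 ≈ -11543.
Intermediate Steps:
H(d, k) = 2*k/(3 + d) (H(d, k) = (2*k)/(3 + d) = 2*k/(3 + d))
Z(w, N) = (2 + N)**2
Z(-13, 20)*(H(-8, -3) - p(16, -9)) - 24 = (2 + 20)**2*(2*(-3)/(3 - 8) - (16 - 1*(-9))) - 24 = 22**2*(2*(-3)/(-5) - (16 + 9)) - 24 = 484*(2*(-3)*(-1/5) - 1*25) - 24 = 484*(6/5 - 25) - 24 = 484*(-119/5) - 24 = -57596/5 - 24 = -57716/5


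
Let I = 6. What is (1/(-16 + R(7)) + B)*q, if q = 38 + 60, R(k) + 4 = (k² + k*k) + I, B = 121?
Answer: 71155/6 ≈ 11859.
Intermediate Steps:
R(k) = 2 + 2*k² (R(k) = -4 + ((k² + k*k) + 6) = -4 + ((k² + k²) + 6) = -4 + (2*k² + 6) = -4 + (6 + 2*k²) = 2 + 2*k²)
q = 98
(1/(-16 + R(7)) + B)*q = (1/(-16 + (2 + 2*7²)) + 121)*98 = (1/(-16 + (2 + 2*49)) + 121)*98 = (1/(-16 + (2 + 98)) + 121)*98 = (1/(-16 + 100) + 121)*98 = (1/84 + 121)*98 = (10165/84)*98 = 71155/6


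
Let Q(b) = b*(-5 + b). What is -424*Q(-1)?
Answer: -2544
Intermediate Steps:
-424*Q(-1) = -(-424)*(-5 - 1) = -(-424)*(-6) = -424*6 = -2544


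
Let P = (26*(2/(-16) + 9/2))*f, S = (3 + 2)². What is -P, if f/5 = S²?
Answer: -1421875/4 ≈ -3.5547e+5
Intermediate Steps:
S = 25 (S = 5² = 25)
f = 3125 (f = 5*25² = 5*625 = 3125)
P = 1421875/4 (P = (26*(2/(-16) + 9/2))*3125 = (26*(2*(-1/16) + 9*(½)))*3125 = (26*(-⅛ + 9/2))*3125 = (26*(35/8))*3125 = (455/4)*3125 = 1421875/4 ≈ 3.5547e+5)
-P = -1*1421875/4 = -1421875/4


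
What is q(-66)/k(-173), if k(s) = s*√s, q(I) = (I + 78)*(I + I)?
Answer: -1584*I*√173/29929 ≈ -0.69612*I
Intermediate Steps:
q(I) = 2*I*(78 + I) (q(I) = (78 + I)*(2*I) = 2*I*(78 + I))
k(s) = s^(3/2)
q(-66)/k(-173) = (2*(-66)*(78 - 66))/((-173)^(3/2)) = (2*(-66)*12)/((-173*I*√173)) = -1584*I*√173/29929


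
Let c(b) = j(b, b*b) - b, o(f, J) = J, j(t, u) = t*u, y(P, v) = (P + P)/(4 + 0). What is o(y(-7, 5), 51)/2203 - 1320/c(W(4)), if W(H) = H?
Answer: -48415/2203 ≈ -21.977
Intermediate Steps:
y(P, v) = P/2 (y(P, v) = (2*P)/4 = (2*P)*(¼) = P/2)
c(b) = b³ - b (c(b) = b*(b*b) - b = b*b² - b = b³ - b)
o(y(-7, 5), 51)/2203 - 1320/c(W(4)) = 51/2203 - 1320/(4³ - 1*4) = 51*(1/2203) - 1320/(64 - 4) = 51/2203 - 1320/60 = 51/2203 - 1320*1/60 = 51/2203 - 22 = -48415/2203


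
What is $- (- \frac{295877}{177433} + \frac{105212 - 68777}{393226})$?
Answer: $\frac{109881757847}{69771268858} \approx 1.5749$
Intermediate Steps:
$- (- \frac{295877}{177433} + \frac{105212 - 68777}{393226}) = - (\left(-295877\right) \frac{1}{177433} + \left(105212 - 68777\right) \frac{1}{393226}) = - (- \frac{295877}{177433} + 36435 \cdot \frac{1}{393226}) = - (- \frac{295877}{177433} + \frac{36435}{393226}) = \left(-1\right) \left(- \frac{109881757847}{69771268858}\right) = \frac{109881757847}{69771268858}$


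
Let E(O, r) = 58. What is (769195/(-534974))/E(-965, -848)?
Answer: -769195/31028492 ≈ -0.024790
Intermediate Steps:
(769195/(-534974))/E(-965, -848) = (769195/(-534974))/58 = (769195*(-1/534974))*(1/58) = -769195/534974*1/58 = -769195/31028492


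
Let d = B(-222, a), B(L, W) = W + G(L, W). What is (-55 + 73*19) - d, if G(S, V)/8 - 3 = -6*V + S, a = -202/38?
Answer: 53849/19 ≈ 2834.2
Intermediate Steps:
a = -101/19 (a = -202*1/38 = -101/19 ≈ -5.3158)
G(S, V) = 24 - 48*V + 8*S (G(S, V) = 24 + 8*(-6*V + S) = 24 + 8*(S - 6*V) = 24 + (-48*V + 8*S) = 24 - 48*V + 8*S)
B(L, W) = 24 - 47*W + 8*L (B(L, W) = W + (24 - 48*W + 8*L) = 24 - 47*W + 8*L)
d = -28541/19 (d = 24 - 47*(-101/19) + 8*(-222) = 24 + 4747/19 - 1776 = -28541/19 ≈ -1502.2)
(-55 + 73*19) - d = (-55 + 73*19) - 1*(-28541/19) = (-55 + 1387) + 28541/19 = 1332 + 28541/19 = 53849/19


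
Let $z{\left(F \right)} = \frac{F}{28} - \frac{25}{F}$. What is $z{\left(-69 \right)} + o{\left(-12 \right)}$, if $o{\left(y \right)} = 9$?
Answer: $\frac{13327}{1932} \approx 6.898$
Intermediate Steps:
$z{\left(F \right)} = - \frac{25}{F} + \frac{F}{28}$ ($z{\left(F \right)} = F \frac{1}{28} - \frac{25}{F} = \frac{F}{28} - \frac{25}{F} = - \frac{25}{F} + \frac{F}{28}$)
$z{\left(-69 \right)} + o{\left(-12 \right)} = \left(- \frac{25}{-69} + \frac{1}{28} \left(-69\right)\right) + 9 = \left(\left(-25\right) \left(- \frac{1}{69}\right) - \frac{69}{28}\right) + 9 = \left(\frac{25}{69} - \frac{69}{28}\right) + 9 = - \frac{4061}{1932} + 9 = \frac{13327}{1932}$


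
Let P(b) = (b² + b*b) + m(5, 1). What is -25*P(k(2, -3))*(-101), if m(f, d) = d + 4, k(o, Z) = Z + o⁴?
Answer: 866075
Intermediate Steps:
m(f, d) = 4 + d
P(b) = 5 + 2*b² (P(b) = (b² + b*b) + (4 + 1) = (b² + b²) + 5 = 2*b² + 5 = 5 + 2*b²)
-25*P(k(2, -3))*(-101) = -25*(5 + 2*(-3 + 2⁴)²)*(-101) = -25*(5 + 2*(-3 + 16)²)*(-101) = -25*(5 + 2*13²)*(-101) = -25*(5 + 2*169)*(-101) = -25*(5 + 338)*(-101) = -25*343*(-101) = -8575*(-101) = 866075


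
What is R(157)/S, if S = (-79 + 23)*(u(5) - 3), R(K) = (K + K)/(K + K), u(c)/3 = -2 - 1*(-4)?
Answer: -1/168 ≈ -0.0059524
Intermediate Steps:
u(c) = 6 (u(c) = 3*(-2 - 1*(-4)) = 3*(-2 + 4) = 3*2 = 6)
R(K) = 1 (R(K) = (2*K)/((2*K)) = (2*K)*(1/(2*K)) = 1)
S = -168 (S = (-79 + 23)*(6 - 3) = -56*3 = -168)
R(157)/S = 1/(-168) = 1*(-1/168) = -1/168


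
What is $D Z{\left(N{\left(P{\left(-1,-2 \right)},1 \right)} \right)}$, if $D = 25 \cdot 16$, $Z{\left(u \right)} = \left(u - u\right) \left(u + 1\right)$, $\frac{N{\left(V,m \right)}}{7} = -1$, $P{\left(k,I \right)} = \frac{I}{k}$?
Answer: $0$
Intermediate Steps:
$N{\left(V,m \right)} = -7$ ($N{\left(V,m \right)} = 7 \left(-1\right) = -7$)
$Z{\left(u \right)} = 0$ ($Z{\left(u \right)} = 0 \left(1 + u\right) = 0$)
$D = 400$
$D Z{\left(N{\left(P{\left(-1,-2 \right)},1 \right)} \right)} = 400 \cdot 0 = 0$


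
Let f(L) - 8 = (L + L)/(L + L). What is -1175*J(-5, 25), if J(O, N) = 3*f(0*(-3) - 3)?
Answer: -31725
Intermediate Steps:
f(L) = 9 (f(L) = 8 + (L + L)/(L + L) = 8 + (2*L)/((2*L)) = 8 + (2*L)*(1/(2*L)) = 8 + 1 = 9)
J(O, N) = 27 (J(O, N) = 3*9 = 27)
-1175*J(-5, 25) = -1175*27 = -31725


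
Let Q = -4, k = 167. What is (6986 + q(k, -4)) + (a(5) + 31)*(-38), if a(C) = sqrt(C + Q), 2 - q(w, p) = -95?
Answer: 5867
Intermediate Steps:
q(w, p) = 97 (q(w, p) = 2 - 1*(-95) = 2 + 95 = 97)
a(C) = sqrt(-4 + C) (a(C) = sqrt(C - 4) = sqrt(-4 + C))
(6986 + q(k, -4)) + (a(5) + 31)*(-38) = (6986 + 97) + (sqrt(-4 + 5) + 31)*(-38) = 7083 + (sqrt(1) + 31)*(-38) = 7083 + (1 + 31)*(-38) = 7083 + 32*(-38) = 7083 - 1216 = 5867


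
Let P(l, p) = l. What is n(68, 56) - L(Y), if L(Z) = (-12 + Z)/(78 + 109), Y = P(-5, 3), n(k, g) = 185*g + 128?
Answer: 115369/11 ≈ 10488.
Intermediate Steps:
n(k, g) = 128 + 185*g
Y = -5
L(Z) = -12/187 + Z/187 (L(Z) = (-12 + Z)/187 = (-12 + Z)*(1/187) = -12/187 + Z/187)
n(68, 56) - L(Y) = (128 + 185*56) - (-12/187 + (1/187)*(-5)) = (128 + 10360) - (-12/187 - 5/187) = 10488 - 1*(-1/11) = 10488 + 1/11 = 115369/11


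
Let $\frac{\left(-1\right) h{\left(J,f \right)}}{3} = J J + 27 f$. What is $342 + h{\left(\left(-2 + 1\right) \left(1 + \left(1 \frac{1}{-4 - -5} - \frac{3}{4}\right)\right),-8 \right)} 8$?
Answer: $\frac{10977}{2} \approx 5488.5$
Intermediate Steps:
$h{\left(J,f \right)} = - 81 f - 3 J^{2}$ ($h{\left(J,f \right)} = - 3 \left(J J + 27 f\right) = - 3 \left(J^{2} + 27 f\right) = - 81 f - 3 J^{2}$)
$342 + h{\left(\left(-2 + 1\right) \left(1 + \left(1 \frac{1}{-4 - -5} - \frac{3}{4}\right)\right),-8 \right)} 8 = 342 + \left(\left(-81\right) \left(-8\right) - 3 \left(\left(-2 + 1\right) \left(1 + \left(1 \frac{1}{-4 - -5} - \frac{3}{4}\right)\right)\right)^{2}\right) 8 = 342 + \left(648 - 3 \left(- (1 + \left(1 \frac{1}{-4 + 5} - \frac{3}{4}\right))\right)^{2}\right) 8 = 342 + \left(648 - 3 \left(- (1 - \left(\frac{3}{4} - 1^{-1}\right))\right)^{2}\right) 8 = 342 + \left(648 - 3 \left(- (1 + \left(1 \cdot 1 - \frac{3}{4}\right))\right)^{2}\right) 8 = 342 + \left(648 - 3 \left(- (1 + \left(1 - \frac{3}{4}\right))\right)^{2}\right) 8 = 342 + \left(648 - 3 \left(- (1 + \frac{1}{4})\right)^{2}\right) 8 = 342 + \left(648 - 3 \left(\left(-1\right) \frac{5}{4}\right)^{2}\right) 8 = 342 + \left(648 - 3 \left(- \frac{5}{4}\right)^{2}\right) 8 = 342 + \left(648 - \frac{75}{16}\right) 8 = 342 + \frac{10293}{16} \cdot 8 = 342 + \frac{10293}{2} = \frac{10977}{2}$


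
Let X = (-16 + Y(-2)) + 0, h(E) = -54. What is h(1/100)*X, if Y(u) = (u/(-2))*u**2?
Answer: 648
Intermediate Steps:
Y(u) = -u**3/2 (Y(u) = (u*(-1/2))*u**2 = (-u/2)*u**2 = -u**3/2)
X = -12 (X = (-16 - 1/2*(-2)**3) + 0 = (-16 - 1/2*(-8)) + 0 = (-16 + 4) + 0 = -12 + 0 = -12)
h(1/100)*X = -54*(-12) = 648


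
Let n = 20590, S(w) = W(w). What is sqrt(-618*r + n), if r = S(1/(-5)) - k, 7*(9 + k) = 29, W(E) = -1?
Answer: 2*sqrt(223027)/7 ≈ 134.93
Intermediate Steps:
S(w) = -1
k = -34/7 (k = -9 + (1/7)*29 = -9 + 29/7 = -34/7 ≈ -4.8571)
r = 27/7 (r = -1 - 1*(-34/7) = -1 + 34/7 = 27/7 ≈ 3.8571)
sqrt(-618*r + n) = sqrt(-618*27/7 + 20590) = sqrt(-16686/7 + 20590) = sqrt(127444/7) = 2*sqrt(223027)/7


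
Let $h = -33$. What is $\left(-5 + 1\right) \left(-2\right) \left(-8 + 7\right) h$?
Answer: $264$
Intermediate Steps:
$\left(-5 + 1\right) \left(-2\right) \left(-8 + 7\right) h = \left(-5 + 1\right) \left(-2\right) \left(-8 + 7\right) \left(-33\right) = \left(-4\right) \left(-2\right) \left(-1\right) \left(-33\right) = 8 \left(-1\right) \left(-33\right) = \left(-8\right) \left(-33\right) = 264$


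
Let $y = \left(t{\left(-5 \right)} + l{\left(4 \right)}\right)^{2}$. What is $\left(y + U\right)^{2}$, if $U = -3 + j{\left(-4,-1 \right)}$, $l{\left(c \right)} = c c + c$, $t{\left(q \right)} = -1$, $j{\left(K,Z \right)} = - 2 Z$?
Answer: $129600$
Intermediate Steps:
$l{\left(c \right)} = c + c^{2}$ ($l{\left(c \right)} = c^{2} + c = c + c^{2}$)
$U = -1$ ($U = -3 - -2 = -3 + 2 = -1$)
$y = 361$ ($y = \left(-1 + 4 \left(1 + 4\right)\right)^{2} = \left(-1 + 4 \cdot 5\right)^{2} = \left(-1 + 20\right)^{2} = 19^{2} = 361$)
$\left(y + U\right)^{2} = \left(361 - 1\right)^{2} = 360^{2} = 129600$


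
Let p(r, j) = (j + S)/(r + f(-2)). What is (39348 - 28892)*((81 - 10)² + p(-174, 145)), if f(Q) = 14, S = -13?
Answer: 263500349/5 ≈ 5.2700e+7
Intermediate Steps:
p(r, j) = (-13 + j)/(14 + r) (p(r, j) = (j - 13)/(r + 14) = (-13 + j)/(14 + r))
(39348 - 28892)*((81 - 10)² + p(-174, 145)) = (39348 - 28892)*((81 - 10)² + (-13 + 145)/(14 - 174)) = 10456*(71² + 132/(-160)) = 10456*(5041 - 1/160*132) = 10456*(5041 - 33/40) = 10456*(201607/40) = 263500349/5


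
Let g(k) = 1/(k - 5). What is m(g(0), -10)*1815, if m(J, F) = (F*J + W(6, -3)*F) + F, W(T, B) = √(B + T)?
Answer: -14520 - 18150*√3 ≈ -45957.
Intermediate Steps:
g(k) = 1/(-5 + k)
m(J, F) = F + F*J + F*√3 (m(J, F) = (F*J + √(-3 + 6)*F) + F = (F*J + √3*F) + F = (F*J + F*√3) + F = F + F*J + F*√3)
m(g(0), -10)*1815 = -10*(1 + 1/(-5 + 0) + √3)*1815 = -10*(1 + 1/(-5) + √3)*1815 = -10*(1 - ⅕ + √3)*1815 = -10*(⅘ + √3)*1815 = (-8 - 10*√3)*1815 = -14520 - 18150*√3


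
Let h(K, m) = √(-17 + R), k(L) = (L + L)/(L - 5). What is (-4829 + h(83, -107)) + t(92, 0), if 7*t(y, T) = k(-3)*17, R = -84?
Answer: -135161/28 + I*√101 ≈ -4827.2 + 10.05*I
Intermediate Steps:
k(L) = 2*L/(-5 + L) (k(L) = (2*L)/(-5 + L) = 2*L/(-5 + L))
h(K, m) = I*√101 (h(K, m) = √(-17 - 84) = √(-101) = I*√101)
t(y, T) = 51/28 (t(y, T) = ((2*(-3)/(-5 - 3))*17)/7 = ((2*(-3)/(-8))*17)/7 = ((2*(-3)*(-⅛))*17)/7 = ((¾)*17)/7 = (⅐)*(51/4) = 51/28)
(-4829 + h(83, -107)) + t(92, 0) = (-4829 + I*√101) + 51/28 = -135161/28 + I*√101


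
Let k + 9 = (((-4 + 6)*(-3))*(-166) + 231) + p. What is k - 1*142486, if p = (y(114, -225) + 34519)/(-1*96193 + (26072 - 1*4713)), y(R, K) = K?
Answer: -5285841903/37417 ≈ -1.4127e+5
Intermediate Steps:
p = -17147/37417 (p = (-225 + 34519)/(-1*96193 + (26072 - 1*4713)) = 34294/(-96193 + (26072 - 4713)) = 34294/(-96193 + 21359) = 34294/(-74834) = 34294*(-1/74834) = -17147/37417 ≈ -0.45827)
k = 45556759/37417 (k = -9 + ((((-4 + 6)*(-3))*(-166) + 231) - 17147/37417) = -9 + (((2*(-3))*(-166) + 231) - 17147/37417) = -9 + ((-6*(-166) + 231) - 17147/37417) = -9 + ((996 + 231) - 17147/37417) = -9 + (1227 - 17147/37417) = -9 + 45893512/37417 = 45556759/37417 ≈ 1217.5)
k - 1*142486 = 45556759/37417 - 1*142486 = 45556759/37417 - 142486 = -5285841903/37417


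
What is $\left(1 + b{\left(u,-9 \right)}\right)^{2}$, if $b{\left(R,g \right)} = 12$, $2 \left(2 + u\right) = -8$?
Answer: $169$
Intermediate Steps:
$u = -6$ ($u = -2 + \frac{1}{2} \left(-8\right) = -2 - 4 = -6$)
$\left(1 + b{\left(u,-9 \right)}\right)^{2} = \left(1 + 12\right)^{2} = 13^{2} = 169$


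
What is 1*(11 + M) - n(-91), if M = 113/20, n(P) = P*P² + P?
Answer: 15073573/20 ≈ 7.5368e+5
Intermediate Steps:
n(P) = P + P³ (n(P) = P³ + P = P + P³)
M = 113/20 (M = 113*(1/20) = 113/20 ≈ 5.6500)
1*(11 + M) - n(-91) = 1*(11 + 113/20) - (-91 + (-91)³) = 1*(333/20) - (-91 - 753571) = 333/20 - 1*(-753662) = 333/20 + 753662 = 15073573/20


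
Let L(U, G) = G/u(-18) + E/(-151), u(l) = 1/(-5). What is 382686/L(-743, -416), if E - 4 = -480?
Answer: 9630931/52426 ≈ 183.71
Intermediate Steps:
E = -476 (E = 4 - 480 = -476)
u(l) = -⅕
L(U, G) = 476/151 - 5*G (L(U, G) = G/(-⅕) - 476/(-151) = G*(-5) - 476*(-1/151) = -5*G + 476/151 = 476/151 - 5*G)
382686/L(-743, -416) = 382686/(476/151 - 5*(-416)) = 382686/(476/151 + 2080) = 382686/(314556/151) = 382686*(151/314556) = 9630931/52426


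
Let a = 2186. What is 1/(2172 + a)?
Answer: 1/4358 ≈ 0.00022946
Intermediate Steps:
1/(2172 + a) = 1/(2172 + 2186) = 1/4358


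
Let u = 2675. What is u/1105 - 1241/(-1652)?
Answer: 1158081/365092 ≈ 3.1720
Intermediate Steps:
u/1105 - 1241/(-1652) = 2675/1105 - 1241/(-1652) = 2675*(1/1105) - 1241*(-1/1652) = 535/221 + 1241/1652 = 1158081/365092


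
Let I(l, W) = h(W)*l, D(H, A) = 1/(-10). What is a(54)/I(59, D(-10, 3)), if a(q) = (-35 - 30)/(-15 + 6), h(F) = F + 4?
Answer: 50/1593 ≈ 0.031387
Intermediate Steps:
h(F) = 4 + F
D(H, A) = -⅒
I(l, W) = l*(4 + W) (I(l, W) = (4 + W)*l = l*(4 + W))
a(q) = 65/9 (a(q) = -65/(-9) = -65*(-⅑) = 65/9)
a(54)/I(59, D(-10, 3)) = 65/(9*((59*(4 - ⅒)))) = 65/(9*((59*(39/10)))) = 65/(9*(2301/10)) = (65/9)*(10/2301) = 50/1593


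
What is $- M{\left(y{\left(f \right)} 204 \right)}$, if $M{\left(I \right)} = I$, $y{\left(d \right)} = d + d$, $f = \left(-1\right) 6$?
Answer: $2448$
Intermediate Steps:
$f = -6$
$y{\left(d \right)} = 2 d$
$- M{\left(y{\left(f \right)} 204 \right)} = - 2 \left(-6\right) 204 = - \left(-12\right) 204 = \left(-1\right) \left(-2448\right) = 2448$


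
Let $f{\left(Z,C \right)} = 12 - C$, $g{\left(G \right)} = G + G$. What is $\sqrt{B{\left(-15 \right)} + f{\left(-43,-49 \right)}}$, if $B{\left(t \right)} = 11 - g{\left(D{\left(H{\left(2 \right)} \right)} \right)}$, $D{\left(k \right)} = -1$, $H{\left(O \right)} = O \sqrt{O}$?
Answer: $\sqrt{74} \approx 8.6023$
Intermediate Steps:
$H{\left(O \right)} = O^{\frac{3}{2}}$
$g{\left(G \right)} = 2 G$
$B{\left(t \right)} = 13$ ($B{\left(t \right)} = 11 - 2 \left(-1\right) = 11 - -2 = 11 + 2 = 13$)
$\sqrt{B{\left(-15 \right)} + f{\left(-43,-49 \right)}} = \sqrt{13 + \left(12 - -49\right)} = \sqrt{13 + \left(12 + 49\right)} = \sqrt{13 + 61} = \sqrt{74}$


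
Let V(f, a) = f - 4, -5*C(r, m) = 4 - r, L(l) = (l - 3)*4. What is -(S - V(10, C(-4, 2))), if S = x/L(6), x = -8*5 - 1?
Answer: 113/12 ≈ 9.4167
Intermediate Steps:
L(l) = -12 + 4*l (L(l) = (-3 + l)*4 = -12 + 4*l)
C(r, m) = -⅘ + r/5 (C(r, m) = -(4 - r)/5 = -⅘ + r/5)
x = -41 (x = -40 - 1 = -41)
V(f, a) = -4 + f
S = -41/12 (S = -41/(-12 + 4*6) = -41/(-12 + 24) = -41/12 ≈ -3.4167)
-(S - V(10, C(-4, 2))) = -(-41/12 - (-4 + 10)) = -(-41/12 - 1*6) = -(-41/12 - 6) = -1*(-113/12) = 113/12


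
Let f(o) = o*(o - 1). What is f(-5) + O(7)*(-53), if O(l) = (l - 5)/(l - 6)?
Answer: -76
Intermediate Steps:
O(l) = (-5 + l)/(-6 + l)
f(o) = o*(-1 + o)
f(-5) + O(7)*(-53) = -5*(-1 - 5) + ((-5 + 7)/(-6 + 7))*(-53) = -5*(-6) + (2/1)*(-53) = 30 + (1*2)*(-53) = 30 + 2*(-53) = 30 - 106 = -76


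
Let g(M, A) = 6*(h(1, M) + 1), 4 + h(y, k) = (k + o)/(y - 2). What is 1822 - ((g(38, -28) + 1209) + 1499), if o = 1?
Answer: -634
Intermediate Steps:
h(y, k) = -4 + (1 + k)/(-2 + y) (h(y, k) = -4 + (k + 1)/(y - 2) = -4 + (1 + k)/(-2 + y))
g(M, A) = -24 - 6*M (g(M, A) = 6*((9 + M - 4*1)/(-2 + 1) + 1) = 6*((9 + M - 4)/(-1) + 1) = 6*(-(5 + M) + 1) = 6*((-5 - M) + 1) = 6*(-4 - M) = -24 - 6*M)
1822 - ((g(38, -28) + 1209) + 1499) = 1822 - (((-24 - 6*38) + 1209) + 1499) = 1822 - (((-24 - 228) + 1209) + 1499) = 1822 - ((-252 + 1209) + 1499) = 1822 - (957 + 1499) = 1822 - 1*2456 = 1822 - 2456 = -634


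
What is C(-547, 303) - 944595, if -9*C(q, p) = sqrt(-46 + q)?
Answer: -944595 - I*sqrt(593)/9 ≈ -9.446e+5 - 2.7057*I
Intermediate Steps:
C(q, p) = -sqrt(-46 + q)/9
C(-547, 303) - 944595 = -sqrt(-46 - 547)/9 - 944595 = -I*sqrt(593)/9 - 944595 = -944595 - I*sqrt(593)/9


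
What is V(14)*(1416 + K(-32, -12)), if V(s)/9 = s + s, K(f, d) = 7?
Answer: 358596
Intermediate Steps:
V(s) = 18*s (V(s) = 9*(s + s) = 9*(2*s) = 18*s)
V(14)*(1416 + K(-32, -12)) = (18*14)*(1416 + 7) = 252*1423 = 358596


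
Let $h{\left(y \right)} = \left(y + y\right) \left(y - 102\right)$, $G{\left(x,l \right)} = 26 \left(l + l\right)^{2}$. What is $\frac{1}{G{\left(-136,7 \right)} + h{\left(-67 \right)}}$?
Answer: $\frac{1}{27742} \approx 3.6046 \cdot 10^{-5}$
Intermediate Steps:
$G{\left(x,l \right)} = 104 l^{2}$ ($G{\left(x,l \right)} = 26 \left(2 l\right)^{2} = 26 \cdot 4 l^{2} = 104 l^{2}$)
$h{\left(y \right)} = 2 y \left(-102 + y\right)$
$\frac{1}{G{\left(-136,7 \right)} + h{\left(-67 \right)}} = \frac{1}{104 \cdot 7^{2} + 2 \left(-67\right) \left(-102 - 67\right)} = \frac{1}{104 \cdot 49 + 2 \left(-67\right) \left(-169\right)} = \frac{1}{5096 + 22646} = \frac{1}{27742}$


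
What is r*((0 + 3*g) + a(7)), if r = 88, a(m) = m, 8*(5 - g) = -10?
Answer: 2266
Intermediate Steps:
g = 25/4 (g = 5 - 1/8*(-10) = 5 + 5/4 = 25/4 ≈ 6.2500)
r*((0 + 3*g) + a(7)) = 88*((0 + 3*(25/4)) + 7) = 88*((0 + 75/4) + 7) = 88*(75/4 + 7) = 88*(103/4) = 2266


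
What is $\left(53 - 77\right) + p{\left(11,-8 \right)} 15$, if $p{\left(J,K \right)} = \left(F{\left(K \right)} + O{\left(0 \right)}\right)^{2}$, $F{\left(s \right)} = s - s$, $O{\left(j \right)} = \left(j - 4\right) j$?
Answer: $-24$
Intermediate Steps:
$O{\left(j \right)} = j \left(-4 + j\right)$ ($O{\left(j \right)} = \left(j - 4\right) j = \left(-4 + j\right) j = j \left(-4 + j\right)$)
$F{\left(s \right)} = 0$
$p{\left(J,K \right)} = 0$ ($p{\left(J,K \right)} = \left(0 + 0 \left(-4 + 0\right)\right)^{2} = \left(0 + 0 \left(-4\right)\right)^{2} = \left(0 + 0\right)^{2} = 0^{2} = 0$)
$\left(53 - 77\right) + p{\left(11,-8 \right)} 15 = \left(53 - 77\right) + 0 \cdot 15 = \left(53 - 77\right) + 0 = -24 + 0 = -24$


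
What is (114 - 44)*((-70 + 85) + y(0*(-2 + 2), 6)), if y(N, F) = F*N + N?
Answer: 1050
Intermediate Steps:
y(N, F) = N + F*N
(114 - 44)*((-70 + 85) + y(0*(-2 + 2), 6)) = (114 - 44)*((-70 + 85) + (0*(-2 + 2))*(1 + 6)) = 70*(15 + (0*0)*7) = 70*(15 + 0*7) = 70*(15 + 0) = 70*15 = 1050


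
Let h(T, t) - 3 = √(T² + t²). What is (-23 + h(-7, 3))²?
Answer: (20 - √58)² ≈ 153.37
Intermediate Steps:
h(T, t) = 3 + √(T² + t²)
(-23 + h(-7, 3))² = (-23 + (3 + √((-7)² + 3²)))² = (-23 + (3 + √(49 + 9)))² = (-23 + (3 + √58))² = (-20 + √58)²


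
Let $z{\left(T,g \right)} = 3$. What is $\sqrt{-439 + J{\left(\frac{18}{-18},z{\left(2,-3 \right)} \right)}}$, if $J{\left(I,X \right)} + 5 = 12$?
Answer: $12 i \sqrt{3} \approx 20.785 i$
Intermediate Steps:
$J{\left(I,X \right)} = 7$ ($J{\left(I,X \right)} = -5 + 12 = 7$)
$\sqrt{-439 + J{\left(\frac{18}{-18},z{\left(2,-3 \right)} \right)}} = \sqrt{-439 + 7} = \sqrt{-432} = 12 i \sqrt{3}$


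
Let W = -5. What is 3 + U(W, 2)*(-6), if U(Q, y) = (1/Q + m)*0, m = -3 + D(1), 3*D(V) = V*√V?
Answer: 3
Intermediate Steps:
D(V) = V^(3/2)/3 (D(V) = (V*√V)/3 = V^(3/2)/3)
m = -8/3 (m = -3 + 1^(3/2)/3 = -3 + (⅓)*1 = -3 + ⅓ = -8/3 ≈ -2.6667)
U(Q, y) = 0 (U(Q, y) = (1/Q - 8/3)*0 = (-8/3 + 1/Q)*0 = 0)
3 + U(W, 2)*(-6) = 3 + 0*(-6) = 3 + 0 = 3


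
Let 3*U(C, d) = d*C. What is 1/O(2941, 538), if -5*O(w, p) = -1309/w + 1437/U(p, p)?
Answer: 50073812/4308277 ≈ 11.623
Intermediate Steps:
U(C, d) = C*d/3 (U(C, d) = (d*C)/3 = (C*d)/3 = C*d/3)
O(w, p) = -4311/(5*p²) + 1309/(5*w) (O(w, p) = -(-1309/w + 1437/((p*p/3)))/5 = -(-1309/w + 1437/((p²/3)))/5 = -(-1309/w + 1437*(3/p²))/5 = -(-1309/w + 4311/p²)/5 = -4311/(5*p²) + 1309/(5*w))
1/O(2941, 538) = 1/(-4311/5/538² + (1309/5)/2941) = 1/(-4311/5*1/289444 + (1309/5)*(1/2941)) = 1/(-4311/1447220 + 77/865) = 1/(4308277/50073812) = 50073812/4308277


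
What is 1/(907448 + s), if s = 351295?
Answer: 1/1258743 ≈ 7.9444e-7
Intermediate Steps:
1/(907448 + s) = 1/(907448 + 351295) = 1/1258743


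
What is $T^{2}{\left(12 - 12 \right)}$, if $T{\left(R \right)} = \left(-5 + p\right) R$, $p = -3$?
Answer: $0$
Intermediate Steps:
$T{\left(R \right)} = - 8 R$ ($T{\left(R \right)} = \left(-5 - 3\right) R = - 8 R$)
$T^{2}{\left(12 - 12 \right)} = \left(- 8 \left(12 - 12\right)\right)^{2} = \left(\left(-8\right) 0\right)^{2} = 0^{2} = 0$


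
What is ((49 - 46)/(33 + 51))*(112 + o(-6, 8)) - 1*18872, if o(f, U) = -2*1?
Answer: -264153/14 ≈ -18868.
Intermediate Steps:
o(f, U) = -2
((49 - 46)/(33 + 51))*(112 + o(-6, 8)) - 1*18872 = ((49 - 46)/(33 + 51))*(112 - 2) - 1*18872 = (3/84)*110 - 18872 = (3*(1/84))*110 - 18872 = (1/28)*110 - 18872 = 55/14 - 18872 = -264153/14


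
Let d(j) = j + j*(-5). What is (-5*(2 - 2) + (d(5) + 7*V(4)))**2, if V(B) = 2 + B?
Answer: 484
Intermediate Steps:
d(j) = -4*j (d(j) = j - 5*j = -4*j)
(-5*(2 - 2) + (d(5) + 7*V(4)))**2 = (-5*(2 - 2) + (-4*5 + 7*(2 + 4)))**2 = (-5*0 + (-20 + 7*6))**2 = (0 + (-20 + 42))**2 = (0 + 22)**2 = 22**2 = 484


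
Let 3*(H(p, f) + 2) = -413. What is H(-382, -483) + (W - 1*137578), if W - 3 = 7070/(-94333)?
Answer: -38973134162/282999 ≈ -1.3771e+5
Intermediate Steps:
H(p, f) = -419/3 (H(p, f) = -2 + (⅓)*(-413) = -2 - 413/3 = -419/3)
W = 275929/94333 (W = 3 + 7070/(-94333) = 3 + 7070*(-1/94333) = 3 - 7070/94333 = 275929/94333 ≈ 2.9251)
H(-382, -483) + (W - 1*137578) = -419/3 + (275929/94333 - 1*137578) = -419/3 + (275929/94333 - 137578) = -419/3 - 12977869545/94333 = -38973134162/282999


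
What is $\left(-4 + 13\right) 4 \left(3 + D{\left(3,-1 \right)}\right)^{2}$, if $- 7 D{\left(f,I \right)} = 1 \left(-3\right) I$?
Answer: $\frac{11664}{49} \approx 238.04$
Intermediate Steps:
$D{\left(f,I \right)} = \frac{3 I}{7}$ ($D{\left(f,I \right)} = - \frac{1 \left(-3\right) I}{7} = - \frac{\left(-3\right) I}{7} = \frac{3 I}{7}$)
$\left(-4 + 13\right) 4 \left(3 + D{\left(3,-1 \right)}\right)^{2} = \left(-4 + 13\right) 4 \left(3 + \frac{3}{7} \left(-1\right)\right)^{2} = 9 \cdot 4 \left(3 - \frac{3}{7}\right)^{2} = 9 \cdot 4 \left(\frac{18}{7}\right)^{2} = 9 \cdot 4 \cdot \frac{324}{49} = 9 \cdot \frac{1296}{49} = \frac{11664}{49}$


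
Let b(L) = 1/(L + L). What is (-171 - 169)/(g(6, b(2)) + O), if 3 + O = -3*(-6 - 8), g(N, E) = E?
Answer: -1360/157 ≈ -8.6624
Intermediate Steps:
b(L) = 1/(2*L)
O = 39 (O = -3 - 3*(-6 - 8) = -3 - 3*(-14) = -3 + 42 = 39)
(-171 - 169)/(g(6, b(2)) + O) = (-171 - 169)/((½)/2 + 39) = -340/((½)*(½) + 39) = -340/(¼ + 39) = -340/157/4 = -340*4/157 = -1360/157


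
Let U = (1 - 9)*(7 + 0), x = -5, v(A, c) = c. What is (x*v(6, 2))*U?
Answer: 560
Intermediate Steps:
U = -56 (U = -8*7 = -56)
(x*v(6, 2))*U = -5*2*(-56) = -10*(-56) = 560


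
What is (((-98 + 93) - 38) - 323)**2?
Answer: 133956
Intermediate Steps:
(((-98 + 93) - 38) - 323)**2 = ((-5 - 38) - 323)**2 = (-43 - 323)**2 = (-366)**2 = 133956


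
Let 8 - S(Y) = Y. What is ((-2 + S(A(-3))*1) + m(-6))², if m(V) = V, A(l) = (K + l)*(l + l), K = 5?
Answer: 144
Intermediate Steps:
A(l) = 2*l*(5 + l) (A(l) = (5 + l)*(l + l) = (5 + l)*(2*l) = 2*l*(5 + l))
S(Y) = 8 - Y
((-2 + S(A(-3))*1) + m(-6))² = ((-2 + (8 - 2*(-3)*(5 - 3))*1) - 6)² = ((-2 + (8 - 2*(-3)*2)*1) - 6)² = ((-2 + (8 - 1*(-12))*1) - 6)² = ((-2 + (8 + 12)*1) - 6)² = ((-2 + 20*1) - 6)² = ((-2 + 20) - 6)² = (18 - 6)² = 12² = 144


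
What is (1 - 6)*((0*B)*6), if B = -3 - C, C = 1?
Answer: 0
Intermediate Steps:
B = -4 (B = -3 - 1*1 = -3 - 1 = -4)
(1 - 6)*((0*B)*6) = (1 - 6)*((0*(-4))*6) = -0*6 = -5*0 = 0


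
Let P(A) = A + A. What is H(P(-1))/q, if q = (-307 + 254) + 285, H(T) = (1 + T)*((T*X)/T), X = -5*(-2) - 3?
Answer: -7/232 ≈ -0.030172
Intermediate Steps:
X = 7 (X = 10 - 3 = 7)
P(A) = 2*A
H(T) = 7 + 7*T (H(T) = (1 + T)*((T*7)/T) = (1 + T)*((7*T)/T) = (1 + T)*7 = 7 + 7*T)
q = 232 (q = -53 + 285 = 232)
H(P(-1))/q = (7 + 7*(2*(-1)))/232 = (7 + 7*(-2))*(1/232) = (7 - 14)*(1/232) = -7*1/232 = -7/232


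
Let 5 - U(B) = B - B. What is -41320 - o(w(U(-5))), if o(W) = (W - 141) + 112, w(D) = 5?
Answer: -41296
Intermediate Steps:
U(B) = 5 (U(B) = 5 - (B - B) = 5 - 1*0 = 5 + 0 = 5)
o(W) = -29 + W (o(W) = (-141 + W) + 112 = -29 + W)
-41320 - o(w(U(-5))) = -41320 - (-29 + 5) = -41320 - 1*(-24) = -41320 + 24 = -41296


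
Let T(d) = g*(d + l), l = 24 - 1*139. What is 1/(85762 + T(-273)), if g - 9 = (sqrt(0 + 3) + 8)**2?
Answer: 9379/508524214 + 1552*sqrt(3)/762786321 ≈ 2.1968e-5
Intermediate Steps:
g = 9 + (8 + sqrt(3))**2 (g = 9 + (sqrt(0 + 3) + 8)**2 = 9 + (sqrt(3) + 8)**2 = 9 + (8 + sqrt(3))**2 ≈ 103.71)
l = -115 (l = 24 - 139 = -115)
T(d) = (-115 + d)*(76 + 16*sqrt(3)) (T(d) = (76 + 16*sqrt(3))*(d - 115) = (76 + 16*sqrt(3))*(-115 + d) = (-115 + d)*(76 + 16*sqrt(3)))
1/(85762 + T(-273)) = 1/(85762 + 4*(-115 - 273)*(19 + 4*sqrt(3))) = 1/(85762 + 4*(-388)*(19 + 4*sqrt(3))) = 1/(85762 + (-29488 - 6208*sqrt(3))) = 1/(56274 - 6208*sqrt(3))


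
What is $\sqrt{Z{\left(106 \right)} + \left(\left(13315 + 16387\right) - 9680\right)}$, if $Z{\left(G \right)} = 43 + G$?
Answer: $\sqrt{20171} \approx 142.02$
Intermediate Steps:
$\sqrt{Z{\left(106 \right)} + \left(\left(13315 + 16387\right) - 9680\right)} = \sqrt{\left(43 + 106\right) + \left(\left(13315 + 16387\right) - 9680\right)} = \sqrt{149 + \left(29702 - 9680\right)} = \sqrt{149 + 20022} = \sqrt{20171}$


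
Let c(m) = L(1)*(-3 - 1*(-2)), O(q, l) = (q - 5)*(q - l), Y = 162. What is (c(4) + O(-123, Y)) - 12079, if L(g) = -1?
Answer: 24402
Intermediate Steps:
O(q, l) = (-5 + q)*(q - l)
c(m) = 1 (c(m) = -(-3 - 1*(-2)) = -(-3 + 2) = -1*(-1) = 1)
(c(4) + O(-123, Y)) - 12079 = (1 + ((-123)² - 5*(-123) + 5*162 - 1*162*(-123))) - 12079 = (1 + (15129 + 615 + 810 + 19926)) - 12079 = (1 + 36480) - 12079 = 36481 - 12079 = 24402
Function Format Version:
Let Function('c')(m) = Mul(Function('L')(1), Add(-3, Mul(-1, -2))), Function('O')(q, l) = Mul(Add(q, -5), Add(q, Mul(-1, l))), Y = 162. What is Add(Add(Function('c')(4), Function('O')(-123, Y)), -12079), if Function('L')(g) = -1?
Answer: 24402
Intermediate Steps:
Function('O')(q, l) = Mul(Add(-5, q), Add(q, Mul(-1, l)))
Function('c')(m) = 1 (Function('c')(m) = Mul(-1, Add(-3, Mul(-1, -2))) = Mul(-1, Add(-3, 2)) = Mul(-1, -1) = 1)
Add(Add(Function('c')(4), Function('O')(-123, Y)), -12079) = Add(Add(1, Add(Pow(-123, 2), Mul(-5, -123), Mul(5, 162), Mul(-1, 162, -123))), -12079) = Add(Add(1, Add(15129, 615, 810, 19926)), -12079) = Add(Add(1, 36480), -12079) = Add(36481, -12079) = 24402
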